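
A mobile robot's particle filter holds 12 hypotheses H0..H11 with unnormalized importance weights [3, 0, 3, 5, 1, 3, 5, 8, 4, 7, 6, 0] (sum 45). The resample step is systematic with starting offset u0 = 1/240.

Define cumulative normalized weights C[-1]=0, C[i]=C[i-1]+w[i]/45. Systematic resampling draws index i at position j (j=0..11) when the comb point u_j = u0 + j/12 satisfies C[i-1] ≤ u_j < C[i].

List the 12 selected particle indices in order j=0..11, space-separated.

0 2 3 4 6 6 7 7 8 9 9 10

C = [1/15, 1/15, 2/15, 11/45, 4/15, 1/3, 4/9, 28/45, 32/45, 13/15, 1, 1]
j=0: u_0=1/240 ∈ [0, 1/15) → index 0
j=1: u_1=7/80 ∈ [1/15, 2/15) → index 2
j=2: u_2=41/240 ∈ [2/15, 11/45) → index 3
j=3: u_3=61/240 ∈ [11/45, 4/15) → index 4
j=4: u_4=27/80 ∈ [1/3, 4/9) → index 6
j=5: u_5=101/240 ∈ [1/3, 4/9) → index 6
j=6: u_6=121/240 ∈ [4/9, 28/45) → index 7
j=7: u_7=47/80 ∈ [4/9, 28/45) → index 7
j=8: u_8=161/240 ∈ [28/45, 32/45) → index 8
j=9: u_9=181/240 ∈ [32/45, 13/15) → index 9
j=10: u_10=67/80 ∈ [32/45, 13/15) → index 9
j=11: u_11=221/240 ∈ [13/15, 1) → index 10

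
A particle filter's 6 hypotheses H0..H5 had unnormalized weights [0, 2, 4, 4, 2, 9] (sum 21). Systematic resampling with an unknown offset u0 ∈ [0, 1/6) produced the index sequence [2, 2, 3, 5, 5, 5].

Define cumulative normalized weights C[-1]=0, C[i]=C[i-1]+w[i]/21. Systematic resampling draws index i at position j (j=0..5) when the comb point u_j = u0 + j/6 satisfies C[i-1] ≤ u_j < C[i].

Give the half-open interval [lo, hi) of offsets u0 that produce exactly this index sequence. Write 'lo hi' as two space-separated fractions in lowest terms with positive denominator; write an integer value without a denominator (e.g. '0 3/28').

2/21 5/42

C = [0, 2/21, 2/7, 10/21, 4/7, 1]
j=0 picked index 2: u0 ∈ [2/21, 2/7)
j=1 picked index 2: u0 ∈ [-1/14, 5/42)
j=2 picked index 3: u0 ∈ [-1/21, 1/7)
j=3 picked index 5: u0 ∈ [1/14, 1/2)
j=4 picked index 5: u0 ∈ [-2/21, 1/3)
j=5 picked index 5: u0 ∈ [-11/42, 1/6)
intersection: [2/21, 5/42)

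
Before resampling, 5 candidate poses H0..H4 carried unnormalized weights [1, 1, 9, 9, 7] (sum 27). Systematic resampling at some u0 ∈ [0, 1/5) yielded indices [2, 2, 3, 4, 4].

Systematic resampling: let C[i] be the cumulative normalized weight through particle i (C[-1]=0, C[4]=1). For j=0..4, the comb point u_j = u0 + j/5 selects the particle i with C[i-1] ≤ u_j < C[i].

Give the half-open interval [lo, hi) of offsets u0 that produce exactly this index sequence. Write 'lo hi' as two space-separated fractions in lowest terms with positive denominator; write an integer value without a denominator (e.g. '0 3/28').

C = [1/27, 2/27, 11/27, 20/27, 1]
j=0 picked index 2: u0 ∈ [2/27, 11/27)
j=1 picked index 2: u0 ∈ [-17/135, 28/135)
j=2 picked index 3: u0 ∈ [1/135, 46/135)
j=3 picked index 4: u0 ∈ [19/135, 2/5)
j=4 picked index 4: u0 ∈ [-8/135, 1/5)
intersection: [19/135, 1/5)

19/135 1/5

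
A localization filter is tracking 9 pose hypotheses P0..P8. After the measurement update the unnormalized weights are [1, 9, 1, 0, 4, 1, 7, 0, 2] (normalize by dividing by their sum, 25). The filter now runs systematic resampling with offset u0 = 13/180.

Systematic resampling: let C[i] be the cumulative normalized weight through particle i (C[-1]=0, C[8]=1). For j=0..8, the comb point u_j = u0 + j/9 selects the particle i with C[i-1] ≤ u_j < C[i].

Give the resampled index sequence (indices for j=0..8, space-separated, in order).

1 1 1 2 4 5 6 6 8

C = [1/25, 2/5, 11/25, 11/25, 3/5, 16/25, 23/25, 23/25, 1]
j=0: u_0=13/180 ∈ [1/25, 2/5) → index 1
j=1: u_1=11/60 ∈ [1/25, 2/5) → index 1
j=2: u_2=53/180 ∈ [1/25, 2/5) → index 1
j=3: u_3=73/180 ∈ [2/5, 11/25) → index 2
j=4: u_4=31/60 ∈ [11/25, 3/5) → index 4
j=5: u_5=113/180 ∈ [3/5, 16/25) → index 5
j=6: u_6=133/180 ∈ [16/25, 23/25) → index 6
j=7: u_7=17/20 ∈ [16/25, 23/25) → index 6
j=8: u_8=173/180 ∈ [23/25, 1) → index 8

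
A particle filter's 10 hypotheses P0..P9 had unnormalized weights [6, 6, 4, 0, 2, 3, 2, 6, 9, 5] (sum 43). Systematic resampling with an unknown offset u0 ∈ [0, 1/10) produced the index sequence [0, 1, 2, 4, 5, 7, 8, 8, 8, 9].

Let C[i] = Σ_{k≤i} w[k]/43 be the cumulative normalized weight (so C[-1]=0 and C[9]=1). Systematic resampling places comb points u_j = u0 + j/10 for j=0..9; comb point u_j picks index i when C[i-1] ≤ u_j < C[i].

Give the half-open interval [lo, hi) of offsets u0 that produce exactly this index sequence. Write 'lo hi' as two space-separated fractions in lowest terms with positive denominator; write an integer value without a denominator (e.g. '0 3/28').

17/215 18/215

C = [6/43, 12/43, 16/43, 16/43, 18/43, 21/43, 23/43, 29/43, 38/43, 1]
j=0 picked index 0: u0 ∈ [0, 6/43)
j=1 picked index 1: u0 ∈ [17/430, 77/430)
j=2 picked index 2: u0 ∈ [17/215, 37/215)
j=3 picked index 4: u0 ∈ [31/430, 51/430)
j=4 picked index 5: u0 ∈ [4/215, 19/215)
j=5 picked index 7: u0 ∈ [3/86, 15/86)
j=6 picked index 8: u0 ∈ [16/215, 61/215)
j=7 picked index 8: u0 ∈ [-11/430, 79/430)
j=8 picked index 8: u0 ∈ [-27/215, 18/215)
j=9 picked index 9: u0 ∈ [-7/430, 1/10)
intersection: [17/215, 18/215)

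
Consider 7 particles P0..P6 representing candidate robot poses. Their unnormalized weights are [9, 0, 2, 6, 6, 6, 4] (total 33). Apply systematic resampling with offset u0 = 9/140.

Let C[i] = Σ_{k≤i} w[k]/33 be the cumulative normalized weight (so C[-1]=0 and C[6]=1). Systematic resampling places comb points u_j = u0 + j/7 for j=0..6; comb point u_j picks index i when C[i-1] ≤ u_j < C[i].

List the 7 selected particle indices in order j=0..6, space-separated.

0 0 3 3 4 5 6

C = [3/11, 3/11, 1/3, 17/33, 23/33, 29/33, 1]
j=0: u_0=9/140 ∈ [0, 3/11) → index 0
j=1: u_1=29/140 ∈ [0, 3/11) → index 0
j=2: u_2=7/20 ∈ [1/3, 17/33) → index 3
j=3: u_3=69/140 ∈ [1/3, 17/33) → index 3
j=4: u_4=89/140 ∈ [17/33, 23/33) → index 4
j=5: u_5=109/140 ∈ [23/33, 29/33) → index 5
j=6: u_6=129/140 ∈ [29/33, 1) → index 6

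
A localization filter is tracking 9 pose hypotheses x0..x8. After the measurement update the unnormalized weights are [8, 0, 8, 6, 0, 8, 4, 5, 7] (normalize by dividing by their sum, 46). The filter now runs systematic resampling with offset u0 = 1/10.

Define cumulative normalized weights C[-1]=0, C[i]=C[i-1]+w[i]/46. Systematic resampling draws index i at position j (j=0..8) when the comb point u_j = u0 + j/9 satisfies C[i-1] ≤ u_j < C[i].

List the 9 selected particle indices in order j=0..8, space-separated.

0 2 2 3 5 6 7 8 8

C = [4/23, 4/23, 8/23, 11/23, 11/23, 15/23, 17/23, 39/46, 1]
j=0: u_0=1/10 ∈ [0, 4/23) → index 0
j=1: u_1=19/90 ∈ [4/23, 8/23) → index 2
j=2: u_2=29/90 ∈ [4/23, 8/23) → index 2
j=3: u_3=13/30 ∈ [8/23, 11/23) → index 3
j=4: u_4=49/90 ∈ [11/23, 15/23) → index 5
j=5: u_5=59/90 ∈ [15/23, 17/23) → index 6
j=6: u_6=23/30 ∈ [17/23, 39/46) → index 7
j=7: u_7=79/90 ∈ [39/46, 1) → index 8
j=8: u_8=89/90 ∈ [39/46, 1) → index 8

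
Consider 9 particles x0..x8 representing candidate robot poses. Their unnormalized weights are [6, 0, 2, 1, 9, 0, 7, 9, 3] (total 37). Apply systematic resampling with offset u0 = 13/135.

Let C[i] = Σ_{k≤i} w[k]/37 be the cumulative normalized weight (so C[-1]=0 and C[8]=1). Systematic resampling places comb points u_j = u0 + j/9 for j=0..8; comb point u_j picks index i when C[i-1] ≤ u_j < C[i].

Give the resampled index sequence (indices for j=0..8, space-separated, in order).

0 2 4 4 6 6 7 7 8

C = [6/37, 6/37, 8/37, 9/37, 18/37, 18/37, 25/37, 34/37, 1]
j=0: u_0=13/135 ∈ [0, 6/37) → index 0
j=1: u_1=28/135 ∈ [6/37, 8/37) → index 2
j=2: u_2=43/135 ∈ [9/37, 18/37) → index 4
j=3: u_3=58/135 ∈ [9/37, 18/37) → index 4
j=4: u_4=73/135 ∈ [18/37, 25/37) → index 6
j=5: u_5=88/135 ∈ [18/37, 25/37) → index 6
j=6: u_6=103/135 ∈ [25/37, 34/37) → index 7
j=7: u_7=118/135 ∈ [25/37, 34/37) → index 7
j=8: u_8=133/135 ∈ [34/37, 1) → index 8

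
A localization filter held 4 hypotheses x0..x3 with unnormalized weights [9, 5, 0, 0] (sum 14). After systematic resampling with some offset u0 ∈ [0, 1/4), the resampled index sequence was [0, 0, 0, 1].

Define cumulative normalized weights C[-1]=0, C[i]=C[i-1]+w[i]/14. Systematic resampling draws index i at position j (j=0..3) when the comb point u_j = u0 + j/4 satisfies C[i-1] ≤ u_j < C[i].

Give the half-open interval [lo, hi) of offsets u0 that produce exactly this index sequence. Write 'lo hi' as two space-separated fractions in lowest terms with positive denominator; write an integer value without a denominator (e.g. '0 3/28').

0 1/7

C = [9/14, 1, 1, 1]
j=0 picked index 0: u0 ∈ [0, 9/14)
j=1 picked index 0: u0 ∈ [-1/4, 11/28)
j=2 picked index 0: u0 ∈ [-1/2, 1/7)
j=3 picked index 1: u0 ∈ [-3/28, 1/4)
intersection: [0, 1/7)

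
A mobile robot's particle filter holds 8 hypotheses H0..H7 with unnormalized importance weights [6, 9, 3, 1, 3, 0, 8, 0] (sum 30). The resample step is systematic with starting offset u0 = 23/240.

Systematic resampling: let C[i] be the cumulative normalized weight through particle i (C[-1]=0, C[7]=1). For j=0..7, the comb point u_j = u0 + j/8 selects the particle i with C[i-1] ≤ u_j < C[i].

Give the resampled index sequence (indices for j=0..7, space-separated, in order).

0 1 1 1 2 4 6 6

C = [1/5, 1/2, 3/5, 19/30, 11/15, 11/15, 1, 1]
j=0: u_0=23/240 ∈ [0, 1/5) → index 0
j=1: u_1=53/240 ∈ [1/5, 1/2) → index 1
j=2: u_2=83/240 ∈ [1/5, 1/2) → index 1
j=3: u_3=113/240 ∈ [1/5, 1/2) → index 1
j=4: u_4=143/240 ∈ [1/2, 3/5) → index 2
j=5: u_5=173/240 ∈ [19/30, 11/15) → index 4
j=6: u_6=203/240 ∈ [11/15, 1) → index 6
j=7: u_7=233/240 ∈ [11/15, 1) → index 6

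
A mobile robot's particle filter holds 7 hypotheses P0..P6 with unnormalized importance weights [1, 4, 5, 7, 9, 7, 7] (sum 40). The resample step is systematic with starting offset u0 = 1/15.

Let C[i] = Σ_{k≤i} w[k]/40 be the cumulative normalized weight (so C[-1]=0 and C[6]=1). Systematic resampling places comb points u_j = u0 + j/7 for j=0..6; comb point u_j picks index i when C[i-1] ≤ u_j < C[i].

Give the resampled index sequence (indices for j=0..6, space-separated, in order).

1 2 3 4 4 5 6

C = [1/40, 1/8, 1/4, 17/40, 13/20, 33/40, 1]
j=0: u_0=1/15 ∈ [1/40, 1/8) → index 1
j=1: u_1=22/105 ∈ [1/8, 1/4) → index 2
j=2: u_2=37/105 ∈ [1/4, 17/40) → index 3
j=3: u_3=52/105 ∈ [17/40, 13/20) → index 4
j=4: u_4=67/105 ∈ [17/40, 13/20) → index 4
j=5: u_5=82/105 ∈ [13/20, 33/40) → index 5
j=6: u_6=97/105 ∈ [33/40, 1) → index 6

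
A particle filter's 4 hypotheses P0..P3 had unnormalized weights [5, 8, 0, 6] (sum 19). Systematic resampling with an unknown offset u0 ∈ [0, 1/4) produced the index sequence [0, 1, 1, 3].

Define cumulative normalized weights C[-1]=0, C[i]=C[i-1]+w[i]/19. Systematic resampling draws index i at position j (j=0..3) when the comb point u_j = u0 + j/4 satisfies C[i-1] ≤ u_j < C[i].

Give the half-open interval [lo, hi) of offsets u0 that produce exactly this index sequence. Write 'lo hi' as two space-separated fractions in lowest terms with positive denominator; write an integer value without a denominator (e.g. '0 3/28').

1/76 7/38

C = [5/19, 13/19, 13/19, 1]
j=0 picked index 0: u0 ∈ [0, 5/19)
j=1 picked index 1: u0 ∈ [1/76, 33/76)
j=2 picked index 1: u0 ∈ [-9/38, 7/38)
j=3 picked index 3: u0 ∈ [-5/76, 1/4)
intersection: [1/76, 7/38)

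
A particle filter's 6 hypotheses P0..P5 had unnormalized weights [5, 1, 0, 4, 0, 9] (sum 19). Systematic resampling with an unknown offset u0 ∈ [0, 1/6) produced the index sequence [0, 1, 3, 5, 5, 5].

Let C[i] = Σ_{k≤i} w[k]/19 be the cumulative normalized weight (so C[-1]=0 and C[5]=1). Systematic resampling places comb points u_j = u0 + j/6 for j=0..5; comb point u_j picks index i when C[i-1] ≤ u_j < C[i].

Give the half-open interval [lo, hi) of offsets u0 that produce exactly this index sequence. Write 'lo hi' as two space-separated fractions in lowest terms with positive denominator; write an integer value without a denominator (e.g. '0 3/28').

11/114 17/114

C = [5/19, 6/19, 6/19, 10/19, 10/19, 1]
j=0 picked index 0: u0 ∈ [0, 5/19)
j=1 picked index 1: u0 ∈ [11/114, 17/114)
j=2 picked index 3: u0 ∈ [-1/57, 11/57)
j=3 picked index 5: u0 ∈ [1/38, 1/2)
j=4 picked index 5: u0 ∈ [-8/57, 1/3)
j=5 picked index 5: u0 ∈ [-35/114, 1/6)
intersection: [11/114, 17/114)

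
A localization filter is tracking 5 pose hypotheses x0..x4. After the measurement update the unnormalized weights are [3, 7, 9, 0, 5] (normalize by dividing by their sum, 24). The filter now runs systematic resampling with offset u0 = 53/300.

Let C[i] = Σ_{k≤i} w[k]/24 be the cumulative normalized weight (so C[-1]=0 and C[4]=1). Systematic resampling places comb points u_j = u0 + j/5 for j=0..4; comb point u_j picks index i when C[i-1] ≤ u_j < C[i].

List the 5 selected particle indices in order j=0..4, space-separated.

1 1 2 2 4

C = [1/8, 5/12, 19/24, 19/24, 1]
j=0: u_0=53/300 ∈ [1/8, 5/12) → index 1
j=1: u_1=113/300 ∈ [1/8, 5/12) → index 1
j=2: u_2=173/300 ∈ [5/12, 19/24) → index 2
j=3: u_3=233/300 ∈ [5/12, 19/24) → index 2
j=4: u_4=293/300 ∈ [19/24, 1) → index 4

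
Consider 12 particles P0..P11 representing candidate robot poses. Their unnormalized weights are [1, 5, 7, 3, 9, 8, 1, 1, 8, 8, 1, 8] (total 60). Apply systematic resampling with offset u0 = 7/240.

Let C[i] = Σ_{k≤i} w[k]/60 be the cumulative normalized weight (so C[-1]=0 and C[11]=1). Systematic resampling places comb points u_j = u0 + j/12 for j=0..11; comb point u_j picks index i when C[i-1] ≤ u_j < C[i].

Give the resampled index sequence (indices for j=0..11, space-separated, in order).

C = [1/60, 1/10, 13/60, 4/15, 5/12, 11/20, 17/30, 7/12, 43/60, 17/20, 13/15, 1]
j=0: u_0=7/240 ∈ [1/60, 1/10) → index 1
j=1: u_1=9/80 ∈ [1/10, 13/60) → index 2
j=2: u_2=47/240 ∈ [1/10, 13/60) → index 2
j=3: u_3=67/240 ∈ [4/15, 5/12) → index 4
j=4: u_4=29/80 ∈ [4/15, 5/12) → index 4
j=5: u_5=107/240 ∈ [5/12, 11/20) → index 5
j=6: u_6=127/240 ∈ [5/12, 11/20) → index 5
j=7: u_7=49/80 ∈ [7/12, 43/60) → index 8
j=8: u_8=167/240 ∈ [7/12, 43/60) → index 8
j=9: u_9=187/240 ∈ [43/60, 17/20) → index 9
j=10: u_10=69/80 ∈ [17/20, 13/15) → index 10
j=11: u_11=227/240 ∈ [13/15, 1) → index 11

1 2 2 4 4 5 5 8 8 9 10 11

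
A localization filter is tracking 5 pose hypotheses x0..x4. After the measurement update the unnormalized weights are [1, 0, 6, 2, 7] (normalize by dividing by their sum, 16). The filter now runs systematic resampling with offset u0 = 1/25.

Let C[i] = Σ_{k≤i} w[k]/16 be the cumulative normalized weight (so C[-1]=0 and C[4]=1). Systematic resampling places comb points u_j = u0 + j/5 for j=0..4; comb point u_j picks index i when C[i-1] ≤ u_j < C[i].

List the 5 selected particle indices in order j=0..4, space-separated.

C = [1/16, 1/16, 7/16, 9/16, 1]
j=0: u_0=1/25 ∈ [0, 1/16) → index 0
j=1: u_1=6/25 ∈ [1/16, 7/16) → index 2
j=2: u_2=11/25 ∈ [7/16, 9/16) → index 3
j=3: u_3=16/25 ∈ [9/16, 1) → index 4
j=4: u_4=21/25 ∈ [9/16, 1) → index 4

0 2 3 4 4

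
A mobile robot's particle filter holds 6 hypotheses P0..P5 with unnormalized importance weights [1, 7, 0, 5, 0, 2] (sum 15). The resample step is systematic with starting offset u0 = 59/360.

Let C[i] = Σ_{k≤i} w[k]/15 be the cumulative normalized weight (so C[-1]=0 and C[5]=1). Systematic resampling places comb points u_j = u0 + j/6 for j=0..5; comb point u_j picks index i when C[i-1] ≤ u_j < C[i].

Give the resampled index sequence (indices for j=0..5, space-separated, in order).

C = [1/15, 8/15, 8/15, 13/15, 13/15, 1]
j=0: u_0=59/360 ∈ [1/15, 8/15) → index 1
j=1: u_1=119/360 ∈ [1/15, 8/15) → index 1
j=2: u_2=179/360 ∈ [1/15, 8/15) → index 1
j=3: u_3=239/360 ∈ [8/15, 13/15) → index 3
j=4: u_4=299/360 ∈ [8/15, 13/15) → index 3
j=5: u_5=359/360 ∈ [13/15, 1) → index 5

1 1 1 3 3 5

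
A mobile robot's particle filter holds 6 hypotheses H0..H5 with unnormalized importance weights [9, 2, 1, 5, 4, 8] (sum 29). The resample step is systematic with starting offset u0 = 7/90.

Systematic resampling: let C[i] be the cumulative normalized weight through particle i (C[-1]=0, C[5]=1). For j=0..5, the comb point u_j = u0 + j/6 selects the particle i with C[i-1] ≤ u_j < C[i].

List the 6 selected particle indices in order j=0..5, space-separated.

0 0 2 3 5 5

C = [9/29, 11/29, 12/29, 17/29, 21/29, 1]
j=0: u_0=7/90 ∈ [0, 9/29) → index 0
j=1: u_1=11/45 ∈ [0, 9/29) → index 0
j=2: u_2=37/90 ∈ [11/29, 12/29) → index 2
j=3: u_3=26/45 ∈ [12/29, 17/29) → index 3
j=4: u_4=67/90 ∈ [21/29, 1) → index 5
j=5: u_5=41/45 ∈ [21/29, 1) → index 5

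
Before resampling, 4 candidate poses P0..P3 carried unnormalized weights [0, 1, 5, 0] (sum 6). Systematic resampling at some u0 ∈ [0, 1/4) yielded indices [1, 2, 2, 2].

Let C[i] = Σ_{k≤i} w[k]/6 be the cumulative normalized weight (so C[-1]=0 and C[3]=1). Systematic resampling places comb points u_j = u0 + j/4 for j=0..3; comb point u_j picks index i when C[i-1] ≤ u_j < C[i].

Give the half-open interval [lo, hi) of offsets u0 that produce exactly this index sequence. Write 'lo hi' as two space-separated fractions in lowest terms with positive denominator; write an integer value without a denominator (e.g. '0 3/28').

0 1/6

C = [0, 1/6, 1, 1]
j=0 picked index 1: u0 ∈ [0, 1/6)
j=1 picked index 2: u0 ∈ [-1/12, 3/4)
j=2 picked index 2: u0 ∈ [-1/3, 1/2)
j=3 picked index 2: u0 ∈ [-7/12, 1/4)
intersection: [0, 1/6)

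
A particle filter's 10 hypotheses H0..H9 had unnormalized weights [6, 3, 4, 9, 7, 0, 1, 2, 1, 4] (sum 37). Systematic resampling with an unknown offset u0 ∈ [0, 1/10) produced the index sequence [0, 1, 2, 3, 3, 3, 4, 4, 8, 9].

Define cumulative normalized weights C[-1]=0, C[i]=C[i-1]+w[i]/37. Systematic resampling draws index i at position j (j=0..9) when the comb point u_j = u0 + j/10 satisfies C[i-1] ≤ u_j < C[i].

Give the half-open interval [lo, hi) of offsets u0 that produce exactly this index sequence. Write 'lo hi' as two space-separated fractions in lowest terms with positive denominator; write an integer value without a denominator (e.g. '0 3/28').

12/185 31/370

C = [6/37, 9/37, 13/37, 22/37, 29/37, 29/37, 30/37, 32/37, 33/37, 1]
j=0 picked index 0: u0 ∈ [0, 6/37)
j=1 picked index 1: u0 ∈ [23/370, 53/370)
j=2 picked index 2: u0 ∈ [8/185, 28/185)
j=3 picked index 3: u0 ∈ [19/370, 109/370)
j=4 picked index 3: u0 ∈ [-9/185, 36/185)
j=5 picked index 3: u0 ∈ [-11/74, 7/74)
j=6 picked index 4: u0 ∈ [-1/185, 34/185)
j=7 picked index 4: u0 ∈ [-39/370, 31/370)
j=8 picked index 8: u0 ∈ [12/185, 17/185)
j=9 picked index 9: u0 ∈ [-3/370, 1/10)
intersection: [12/185, 31/370)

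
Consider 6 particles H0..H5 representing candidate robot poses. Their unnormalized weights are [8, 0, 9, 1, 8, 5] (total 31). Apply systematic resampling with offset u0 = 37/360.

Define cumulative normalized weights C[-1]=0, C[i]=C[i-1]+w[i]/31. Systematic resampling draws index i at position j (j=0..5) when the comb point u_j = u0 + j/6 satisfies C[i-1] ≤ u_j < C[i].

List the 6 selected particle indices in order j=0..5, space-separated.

C = [8/31, 8/31, 17/31, 18/31, 26/31, 1]
j=0: u_0=37/360 ∈ [0, 8/31) → index 0
j=1: u_1=97/360 ∈ [8/31, 17/31) → index 2
j=2: u_2=157/360 ∈ [8/31, 17/31) → index 2
j=3: u_3=217/360 ∈ [18/31, 26/31) → index 4
j=4: u_4=277/360 ∈ [18/31, 26/31) → index 4
j=5: u_5=337/360 ∈ [26/31, 1) → index 5

0 2 2 4 4 5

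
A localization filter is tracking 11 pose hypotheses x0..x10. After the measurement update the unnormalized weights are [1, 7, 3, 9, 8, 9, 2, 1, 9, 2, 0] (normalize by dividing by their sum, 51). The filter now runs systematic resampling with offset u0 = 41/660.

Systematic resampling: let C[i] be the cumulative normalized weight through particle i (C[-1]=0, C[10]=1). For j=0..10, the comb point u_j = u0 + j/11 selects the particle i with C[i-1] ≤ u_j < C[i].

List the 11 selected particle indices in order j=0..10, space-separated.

C = [1/51, 8/51, 11/51, 20/51, 28/51, 37/51, 13/17, 40/51, 49/51, 1, 1]
j=0: u_0=41/660 ∈ [1/51, 8/51) → index 1
j=1: u_1=101/660 ∈ [1/51, 8/51) → index 1
j=2: u_2=161/660 ∈ [11/51, 20/51) → index 3
j=3: u_3=221/660 ∈ [11/51, 20/51) → index 3
j=4: u_4=281/660 ∈ [20/51, 28/51) → index 4
j=5: u_5=31/60 ∈ [20/51, 28/51) → index 4
j=6: u_6=401/660 ∈ [28/51, 37/51) → index 5
j=7: u_7=461/660 ∈ [28/51, 37/51) → index 5
j=8: u_8=521/660 ∈ [40/51, 49/51) → index 8
j=9: u_9=581/660 ∈ [40/51, 49/51) → index 8
j=10: u_10=641/660 ∈ [49/51, 1) → index 9

1 1 3 3 4 4 5 5 8 8 9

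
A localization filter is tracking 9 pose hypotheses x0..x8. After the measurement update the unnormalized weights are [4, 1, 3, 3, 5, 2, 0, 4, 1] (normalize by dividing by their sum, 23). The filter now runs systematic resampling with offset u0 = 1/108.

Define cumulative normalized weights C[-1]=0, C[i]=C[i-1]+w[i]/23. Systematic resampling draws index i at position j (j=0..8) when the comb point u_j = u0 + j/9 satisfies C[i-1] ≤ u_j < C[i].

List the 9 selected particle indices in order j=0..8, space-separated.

C = [4/23, 5/23, 8/23, 11/23, 16/23, 18/23, 18/23, 22/23, 1]
j=0: u_0=1/108 ∈ [0, 4/23) → index 0
j=1: u_1=13/108 ∈ [0, 4/23) → index 0
j=2: u_2=25/108 ∈ [5/23, 8/23) → index 2
j=3: u_3=37/108 ∈ [5/23, 8/23) → index 2
j=4: u_4=49/108 ∈ [8/23, 11/23) → index 3
j=5: u_5=61/108 ∈ [11/23, 16/23) → index 4
j=6: u_6=73/108 ∈ [11/23, 16/23) → index 4
j=7: u_7=85/108 ∈ [18/23, 22/23) → index 7
j=8: u_8=97/108 ∈ [18/23, 22/23) → index 7

0 0 2 2 3 4 4 7 7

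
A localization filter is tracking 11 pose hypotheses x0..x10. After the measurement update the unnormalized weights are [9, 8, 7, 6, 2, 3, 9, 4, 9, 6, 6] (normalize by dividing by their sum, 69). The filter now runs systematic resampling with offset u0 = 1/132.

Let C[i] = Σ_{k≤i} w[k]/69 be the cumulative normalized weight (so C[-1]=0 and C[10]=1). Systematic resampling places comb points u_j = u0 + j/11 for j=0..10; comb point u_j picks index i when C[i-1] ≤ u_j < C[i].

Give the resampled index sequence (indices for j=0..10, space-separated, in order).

C = [3/23, 17/69, 8/23, 10/23, 32/69, 35/69, 44/69, 16/23, 19/23, 21/23, 1]
j=0: u_0=1/132 ∈ [0, 3/23) → index 0
j=1: u_1=13/132 ∈ [0, 3/23) → index 0
j=2: u_2=25/132 ∈ [3/23, 17/69) → index 1
j=3: u_3=37/132 ∈ [17/69, 8/23) → index 2
j=4: u_4=49/132 ∈ [8/23, 10/23) → index 3
j=5: u_5=61/132 ∈ [10/23, 32/69) → index 4
j=6: u_6=73/132 ∈ [35/69, 44/69) → index 6
j=7: u_7=85/132 ∈ [44/69, 16/23) → index 7
j=8: u_8=97/132 ∈ [16/23, 19/23) → index 8
j=9: u_9=109/132 ∈ [16/23, 19/23) → index 8
j=10: u_10=11/12 ∈ [21/23, 1) → index 10

0 0 1 2 3 4 6 7 8 8 10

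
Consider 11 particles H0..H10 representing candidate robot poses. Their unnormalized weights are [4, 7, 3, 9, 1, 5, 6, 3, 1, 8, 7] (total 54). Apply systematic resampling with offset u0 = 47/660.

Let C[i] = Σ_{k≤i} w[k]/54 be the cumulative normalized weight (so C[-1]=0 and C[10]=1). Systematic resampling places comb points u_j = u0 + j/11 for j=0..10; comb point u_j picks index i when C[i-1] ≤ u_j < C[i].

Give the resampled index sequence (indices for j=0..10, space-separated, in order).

C = [2/27, 11/54, 7/27, 23/54, 4/9, 29/54, 35/54, 19/27, 13/18, 47/54, 1]
j=0: u_0=47/660 ∈ [0, 2/27) → index 0
j=1: u_1=107/660 ∈ [2/27, 11/54) → index 1
j=2: u_2=167/660 ∈ [11/54, 7/27) → index 2
j=3: u_3=227/660 ∈ [7/27, 23/54) → index 3
j=4: u_4=287/660 ∈ [23/54, 4/9) → index 4
j=5: u_5=347/660 ∈ [4/9, 29/54) → index 5
j=6: u_6=37/60 ∈ [29/54, 35/54) → index 6
j=7: u_7=467/660 ∈ [19/27, 13/18) → index 8
j=8: u_8=527/660 ∈ [13/18, 47/54) → index 9
j=9: u_9=587/660 ∈ [47/54, 1) → index 10
j=10: u_10=647/660 ∈ [47/54, 1) → index 10

0 1 2 3 4 5 6 8 9 10 10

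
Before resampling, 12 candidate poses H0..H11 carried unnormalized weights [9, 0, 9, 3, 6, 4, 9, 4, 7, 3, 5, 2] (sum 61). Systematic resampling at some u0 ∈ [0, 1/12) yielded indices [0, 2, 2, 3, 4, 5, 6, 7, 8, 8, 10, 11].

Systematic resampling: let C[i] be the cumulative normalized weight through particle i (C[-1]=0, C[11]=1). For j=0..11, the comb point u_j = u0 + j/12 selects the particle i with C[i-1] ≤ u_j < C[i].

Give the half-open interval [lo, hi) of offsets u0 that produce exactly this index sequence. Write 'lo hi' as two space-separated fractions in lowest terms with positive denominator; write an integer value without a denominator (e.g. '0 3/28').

53/732 1/12

C = [9/61, 9/61, 18/61, 21/61, 27/61, 31/61, 40/61, 44/61, 51/61, 54/61, 59/61, 1]
j=0 picked index 0: u0 ∈ [0, 9/61)
j=1 picked index 2: u0 ∈ [47/732, 155/732)
j=2 picked index 2: u0 ∈ [-7/366, 47/366)
j=3 picked index 3: u0 ∈ [11/244, 23/244)
j=4 picked index 4: u0 ∈ [2/183, 20/183)
j=5 picked index 5: u0 ∈ [19/732, 67/732)
j=6 picked index 6: u0 ∈ [1/122, 19/122)
j=7 picked index 7: u0 ∈ [53/732, 101/732)
j=8 picked index 8: u0 ∈ [10/183, 31/183)
j=9 picked index 8: u0 ∈ [-7/244, 21/244)
j=10 picked index 10: u0 ∈ [19/366, 49/366)
j=11 picked index 11: u0 ∈ [37/732, 1/12)
intersection: [53/732, 1/12)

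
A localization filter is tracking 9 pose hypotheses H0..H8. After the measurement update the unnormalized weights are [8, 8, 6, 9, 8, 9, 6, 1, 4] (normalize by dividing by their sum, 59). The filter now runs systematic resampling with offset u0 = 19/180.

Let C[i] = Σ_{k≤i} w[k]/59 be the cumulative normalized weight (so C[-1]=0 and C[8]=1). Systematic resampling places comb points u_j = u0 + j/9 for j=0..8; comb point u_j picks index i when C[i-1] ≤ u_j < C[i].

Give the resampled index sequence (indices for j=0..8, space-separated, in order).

0 1 2 3 4 5 5 6 8

C = [8/59, 16/59, 22/59, 31/59, 39/59, 48/59, 54/59, 55/59, 1]
j=0: u_0=19/180 ∈ [0, 8/59) → index 0
j=1: u_1=13/60 ∈ [8/59, 16/59) → index 1
j=2: u_2=59/180 ∈ [16/59, 22/59) → index 2
j=3: u_3=79/180 ∈ [22/59, 31/59) → index 3
j=4: u_4=11/20 ∈ [31/59, 39/59) → index 4
j=5: u_5=119/180 ∈ [39/59, 48/59) → index 5
j=6: u_6=139/180 ∈ [39/59, 48/59) → index 5
j=7: u_7=53/60 ∈ [48/59, 54/59) → index 6
j=8: u_8=179/180 ∈ [55/59, 1) → index 8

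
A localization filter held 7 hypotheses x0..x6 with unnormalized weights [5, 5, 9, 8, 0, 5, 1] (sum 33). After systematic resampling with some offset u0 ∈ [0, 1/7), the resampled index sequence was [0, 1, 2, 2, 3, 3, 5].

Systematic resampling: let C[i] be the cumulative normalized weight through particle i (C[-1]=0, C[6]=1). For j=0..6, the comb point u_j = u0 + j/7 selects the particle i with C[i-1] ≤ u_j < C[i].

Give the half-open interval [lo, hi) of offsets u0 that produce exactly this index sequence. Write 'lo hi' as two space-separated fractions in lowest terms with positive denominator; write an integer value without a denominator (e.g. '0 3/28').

C = [5/33, 10/33, 19/33, 9/11, 9/11, 32/33, 1]
j=0 picked index 0: u0 ∈ [0, 5/33)
j=1 picked index 1: u0 ∈ [2/231, 37/231)
j=2 picked index 2: u0 ∈ [4/231, 67/231)
j=3 picked index 2: u0 ∈ [-29/231, 34/231)
j=4 picked index 3: u0 ∈ [1/231, 19/77)
j=5 picked index 3: u0 ∈ [-32/231, 8/77)
j=6 picked index 5: u0 ∈ [-3/77, 26/231)
intersection: [4/231, 8/77)

4/231 8/77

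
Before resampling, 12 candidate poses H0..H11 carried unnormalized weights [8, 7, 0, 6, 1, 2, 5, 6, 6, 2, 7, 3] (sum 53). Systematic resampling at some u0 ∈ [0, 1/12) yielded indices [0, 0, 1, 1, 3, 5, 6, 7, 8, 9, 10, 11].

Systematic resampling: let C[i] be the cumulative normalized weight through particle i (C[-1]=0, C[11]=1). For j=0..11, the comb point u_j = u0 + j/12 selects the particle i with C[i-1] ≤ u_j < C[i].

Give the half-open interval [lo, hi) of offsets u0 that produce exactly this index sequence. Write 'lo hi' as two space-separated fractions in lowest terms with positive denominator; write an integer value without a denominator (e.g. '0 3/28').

C = [8/53, 15/53, 15/53, 21/53, 22/53, 24/53, 29/53, 35/53, 41/53, 43/53, 50/53, 1]
j=0 picked index 0: u0 ∈ [0, 8/53)
j=1 picked index 0: u0 ∈ [-1/12, 43/636)
j=2 picked index 1: u0 ∈ [-5/318, 37/318)
j=3 picked index 1: u0 ∈ [-21/212, 7/212)
j=4 picked index 3: u0 ∈ [-8/159, 10/159)
j=5 picked index 5: u0 ∈ [-1/636, 23/636)
j=6 picked index 6: u0 ∈ [-5/106, 5/106)
j=7 picked index 7: u0 ∈ [-23/636, 49/636)
j=8 picked index 8: u0 ∈ [-1/159, 17/159)
j=9 picked index 9: u0 ∈ [5/212, 13/212)
j=10 picked index 10: u0 ∈ [-7/318, 35/318)
j=11 picked index 11: u0 ∈ [17/636, 1/12)
intersection: [17/636, 7/212)

17/636 7/212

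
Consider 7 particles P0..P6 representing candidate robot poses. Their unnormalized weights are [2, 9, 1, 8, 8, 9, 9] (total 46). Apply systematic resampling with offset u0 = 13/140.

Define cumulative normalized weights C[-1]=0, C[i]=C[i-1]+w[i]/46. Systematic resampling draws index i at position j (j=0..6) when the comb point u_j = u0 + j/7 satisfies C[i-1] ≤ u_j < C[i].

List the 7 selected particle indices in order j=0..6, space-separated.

C = [1/23, 11/46, 6/23, 10/23, 14/23, 37/46, 1]
j=0: u_0=13/140 ∈ [1/23, 11/46) → index 1
j=1: u_1=33/140 ∈ [1/23, 11/46) → index 1
j=2: u_2=53/140 ∈ [6/23, 10/23) → index 3
j=3: u_3=73/140 ∈ [10/23, 14/23) → index 4
j=4: u_4=93/140 ∈ [14/23, 37/46) → index 5
j=5: u_5=113/140 ∈ [37/46, 1) → index 6
j=6: u_6=19/20 ∈ [37/46, 1) → index 6

1 1 3 4 5 6 6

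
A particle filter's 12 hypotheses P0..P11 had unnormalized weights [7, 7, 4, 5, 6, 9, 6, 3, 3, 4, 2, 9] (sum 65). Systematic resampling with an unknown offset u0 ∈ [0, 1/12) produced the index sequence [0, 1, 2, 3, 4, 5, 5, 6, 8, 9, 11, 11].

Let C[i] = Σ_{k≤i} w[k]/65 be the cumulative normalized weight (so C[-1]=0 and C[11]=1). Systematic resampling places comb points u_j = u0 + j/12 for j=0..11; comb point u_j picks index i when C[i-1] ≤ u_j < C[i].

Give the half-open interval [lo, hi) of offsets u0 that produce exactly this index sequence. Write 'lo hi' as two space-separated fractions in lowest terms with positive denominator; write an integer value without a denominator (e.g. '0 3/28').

11/195 21/260

C = [7/65, 14/65, 18/65, 23/65, 29/65, 38/65, 44/65, 47/65, 10/13, 54/65, 56/65, 1]
j=0 picked index 0: u0 ∈ [0, 7/65)
j=1 picked index 1: u0 ∈ [19/780, 103/780)
j=2 picked index 2: u0 ∈ [19/390, 43/390)
j=3 picked index 3: u0 ∈ [7/260, 27/260)
j=4 picked index 4: u0 ∈ [4/195, 22/195)
j=5 picked index 5: u0 ∈ [23/780, 131/780)
j=6 picked index 5: u0 ∈ [-7/130, 11/130)
j=7 picked index 6: u0 ∈ [1/780, 73/780)
j=8 picked index 8: u0 ∈ [11/195, 4/39)
j=9 picked index 9: u0 ∈ [1/52, 21/260)
j=10 picked index 11: u0 ∈ [11/390, 1/6)
j=11 picked index 11: u0 ∈ [-43/780, 1/12)
intersection: [11/195, 21/260)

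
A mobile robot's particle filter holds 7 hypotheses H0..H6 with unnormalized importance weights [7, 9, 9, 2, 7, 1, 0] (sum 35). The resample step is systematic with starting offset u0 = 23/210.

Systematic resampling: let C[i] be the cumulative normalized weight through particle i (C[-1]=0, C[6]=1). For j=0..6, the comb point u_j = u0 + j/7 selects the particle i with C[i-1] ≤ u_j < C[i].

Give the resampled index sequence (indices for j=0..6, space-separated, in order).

0 1 1 2 2 4 4

C = [1/5, 16/35, 5/7, 27/35, 34/35, 1, 1]
j=0: u_0=23/210 ∈ [0, 1/5) → index 0
j=1: u_1=53/210 ∈ [1/5, 16/35) → index 1
j=2: u_2=83/210 ∈ [1/5, 16/35) → index 1
j=3: u_3=113/210 ∈ [16/35, 5/7) → index 2
j=4: u_4=143/210 ∈ [16/35, 5/7) → index 2
j=5: u_5=173/210 ∈ [27/35, 34/35) → index 4
j=6: u_6=29/30 ∈ [27/35, 34/35) → index 4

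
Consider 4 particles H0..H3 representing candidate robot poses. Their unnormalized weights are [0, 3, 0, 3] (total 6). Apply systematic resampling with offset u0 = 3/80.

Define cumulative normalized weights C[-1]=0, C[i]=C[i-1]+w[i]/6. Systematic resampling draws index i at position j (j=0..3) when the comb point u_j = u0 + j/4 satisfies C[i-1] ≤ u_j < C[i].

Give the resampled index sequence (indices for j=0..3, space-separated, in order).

C = [0, 1/2, 1/2, 1]
j=0: u_0=3/80 ∈ [0, 1/2) → index 1
j=1: u_1=23/80 ∈ [0, 1/2) → index 1
j=2: u_2=43/80 ∈ [1/2, 1) → index 3
j=3: u_3=63/80 ∈ [1/2, 1) → index 3

1 1 3 3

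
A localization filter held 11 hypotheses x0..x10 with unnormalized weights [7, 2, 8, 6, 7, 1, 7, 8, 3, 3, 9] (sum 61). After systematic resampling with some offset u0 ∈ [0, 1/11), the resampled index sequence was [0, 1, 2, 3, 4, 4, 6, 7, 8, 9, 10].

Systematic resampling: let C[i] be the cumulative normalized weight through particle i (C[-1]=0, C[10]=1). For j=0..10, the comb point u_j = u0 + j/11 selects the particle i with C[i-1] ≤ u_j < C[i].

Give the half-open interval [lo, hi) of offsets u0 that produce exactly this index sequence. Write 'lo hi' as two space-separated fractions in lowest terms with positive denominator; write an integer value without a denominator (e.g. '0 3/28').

C = [7/61, 9/61, 17/61, 23/61, 30/61, 31/61, 38/61, 46/61, 49/61, 52/61, 1]
j=0 picked index 0: u0 ∈ [0, 7/61)
j=1 picked index 1: u0 ∈ [16/671, 38/671)
j=2 picked index 2: u0 ∈ [-23/671, 65/671)
j=3 picked index 3: u0 ∈ [4/671, 70/671)
j=4 picked index 4: u0 ∈ [9/671, 86/671)
j=5 picked index 4: u0 ∈ [-52/671, 25/671)
j=6 picked index 6: u0 ∈ [-25/671, 52/671)
j=7 picked index 7: u0 ∈ [-9/671, 79/671)
j=8 picked index 8: u0 ∈ [18/671, 51/671)
j=9 picked index 9: u0 ∈ [-10/671, 23/671)
j=10 picked index 10: u0 ∈ [-38/671, 1/11)
intersection: [18/671, 23/671)

18/671 23/671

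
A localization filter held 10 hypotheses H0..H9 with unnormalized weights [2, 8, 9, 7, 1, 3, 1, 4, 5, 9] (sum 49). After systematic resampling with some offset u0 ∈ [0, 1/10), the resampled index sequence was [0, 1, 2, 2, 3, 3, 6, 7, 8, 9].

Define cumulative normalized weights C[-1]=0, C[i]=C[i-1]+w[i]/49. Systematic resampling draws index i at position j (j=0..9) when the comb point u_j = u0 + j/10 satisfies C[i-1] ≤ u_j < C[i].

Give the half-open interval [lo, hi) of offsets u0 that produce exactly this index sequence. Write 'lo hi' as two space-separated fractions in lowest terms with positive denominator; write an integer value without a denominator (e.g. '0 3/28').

C = [2/49, 10/49, 19/49, 26/49, 27/49, 30/49, 31/49, 5/7, 40/49, 1]
j=0 picked index 0: u0 ∈ [0, 2/49)
j=1 picked index 1: u0 ∈ [-29/490, 51/490)
j=2 picked index 2: u0 ∈ [1/245, 46/245)
j=3 picked index 2: u0 ∈ [-47/490, 43/490)
j=4 picked index 3: u0 ∈ [-3/245, 32/245)
j=5 picked index 3: u0 ∈ [-11/98, 3/98)
j=6 picked index 6: u0 ∈ [3/245, 8/245)
j=7 picked index 7: u0 ∈ [-33/490, 1/70)
j=8 picked index 8: u0 ∈ [-3/35, 4/245)
j=9 picked index 9: u0 ∈ [-41/490, 1/10)
intersection: [3/245, 1/70)

3/245 1/70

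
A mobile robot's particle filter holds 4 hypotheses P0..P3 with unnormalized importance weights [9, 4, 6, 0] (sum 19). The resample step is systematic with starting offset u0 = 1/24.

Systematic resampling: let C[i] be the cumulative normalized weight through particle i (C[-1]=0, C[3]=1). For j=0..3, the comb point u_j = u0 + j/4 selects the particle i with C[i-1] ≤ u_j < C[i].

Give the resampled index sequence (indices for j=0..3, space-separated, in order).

C = [9/19, 13/19, 1, 1]
j=0: u_0=1/24 ∈ [0, 9/19) → index 0
j=1: u_1=7/24 ∈ [0, 9/19) → index 0
j=2: u_2=13/24 ∈ [9/19, 13/19) → index 1
j=3: u_3=19/24 ∈ [13/19, 1) → index 2

0 0 1 2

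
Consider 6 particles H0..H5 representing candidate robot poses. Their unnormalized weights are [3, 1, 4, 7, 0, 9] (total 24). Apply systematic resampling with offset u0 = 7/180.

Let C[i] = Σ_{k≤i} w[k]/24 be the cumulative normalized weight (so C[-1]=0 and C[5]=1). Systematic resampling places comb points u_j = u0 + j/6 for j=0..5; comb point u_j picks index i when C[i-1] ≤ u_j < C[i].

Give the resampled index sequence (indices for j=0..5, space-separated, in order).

C = [1/8, 1/6, 1/3, 5/8, 5/8, 1]
j=0: u_0=7/180 ∈ [0, 1/8) → index 0
j=1: u_1=37/180 ∈ [1/6, 1/3) → index 2
j=2: u_2=67/180 ∈ [1/3, 5/8) → index 3
j=3: u_3=97/180 ∈ [1/3, 5/8) → index 3
j=4: u_4=127/180 ∈ [5/8, 1) → index 5
j=5: u_5=157/180 ∈ [5/8, 1) → index 5

0 2 3 3 5 5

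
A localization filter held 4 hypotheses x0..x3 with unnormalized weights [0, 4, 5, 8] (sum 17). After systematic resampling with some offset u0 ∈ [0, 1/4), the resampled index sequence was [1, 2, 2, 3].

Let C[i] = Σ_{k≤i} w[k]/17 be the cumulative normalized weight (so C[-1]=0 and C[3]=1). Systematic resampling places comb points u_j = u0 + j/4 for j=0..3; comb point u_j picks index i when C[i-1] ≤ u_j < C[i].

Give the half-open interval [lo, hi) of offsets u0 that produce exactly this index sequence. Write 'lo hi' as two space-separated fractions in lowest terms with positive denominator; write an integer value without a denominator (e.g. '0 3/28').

0 1/34

C = [0, 4/17, 9/17, 1]
j=0 picked index 1: u0 ∈ [0, 4/17)
j=1 picked index 2: u0 ∈ [-1/68, 19/68)
j=2 picked index 2: u0 ∈ [-9/34, 1/34)
j=3 picked index 3: u0 ∈ [-15/68, 1/4)
intersection: [0, 1/34)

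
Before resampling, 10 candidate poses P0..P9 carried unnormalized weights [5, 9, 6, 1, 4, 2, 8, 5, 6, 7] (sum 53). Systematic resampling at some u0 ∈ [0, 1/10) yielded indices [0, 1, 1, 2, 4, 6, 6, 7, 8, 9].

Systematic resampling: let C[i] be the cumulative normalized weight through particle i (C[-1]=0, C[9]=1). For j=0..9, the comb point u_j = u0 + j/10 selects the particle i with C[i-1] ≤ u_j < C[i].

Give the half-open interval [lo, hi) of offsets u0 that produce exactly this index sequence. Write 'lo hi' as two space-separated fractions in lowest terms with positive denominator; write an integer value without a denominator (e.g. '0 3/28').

1/106 29/530

C = [5/53, 14/53, 20/53, 21/53, 25/53, 27/53, 35/53, 40/53, 46/53, 1]
j=0 picked index 0: u0 ∈ [0, 5/53)
j=1 picked index 1: u0 ∈ [-3/530, 87/530)
j=2 picked index 1: u0 ∈ [-28/265, 17/265)
j=3 picked index 2: u0 ∈ [-19/530, 41/530)
j=4 picked index 4: u0 ∈ [-1/265, 19/265)
j=5 picked index 6: u0 ∈ [1/106, 17/106)
j=6 picked index 6: u0 ∈ [-24/265, 16/265)
j=7 picked index 7: u0 ∈ [-21/530, 29/530)
j=8 picked index 8: u0 ∈ [-12/265, 18/265)
j=9 picked index 9: u0 ∈ [-17/530, 1/10)
intersection: [1/106, 29/530)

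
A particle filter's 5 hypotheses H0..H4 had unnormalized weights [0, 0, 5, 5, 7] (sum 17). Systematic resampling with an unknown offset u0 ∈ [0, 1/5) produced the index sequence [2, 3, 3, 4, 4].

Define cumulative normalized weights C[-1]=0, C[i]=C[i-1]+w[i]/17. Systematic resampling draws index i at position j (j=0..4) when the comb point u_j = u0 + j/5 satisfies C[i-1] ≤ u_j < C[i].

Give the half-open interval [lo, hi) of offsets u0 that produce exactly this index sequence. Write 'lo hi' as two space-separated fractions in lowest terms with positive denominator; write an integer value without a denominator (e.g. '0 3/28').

8/85 16/85

C = [0, 0, 5/17, 10/17, 1]
j=0 picked index 2: u0 ∈ [0, 5/17)
j=1 picked index 3: u0 ∈ [8/85, 33/85)
j=2 picked index 3: u0 ∈ [-9/85, 16/85)
j=3 picked index 4: u0 ∈ [-1/85, 2/5)
j=4 picked index 4: u0 ∈ [-18/85, 1/5)
intersection: [8/85, 16/85)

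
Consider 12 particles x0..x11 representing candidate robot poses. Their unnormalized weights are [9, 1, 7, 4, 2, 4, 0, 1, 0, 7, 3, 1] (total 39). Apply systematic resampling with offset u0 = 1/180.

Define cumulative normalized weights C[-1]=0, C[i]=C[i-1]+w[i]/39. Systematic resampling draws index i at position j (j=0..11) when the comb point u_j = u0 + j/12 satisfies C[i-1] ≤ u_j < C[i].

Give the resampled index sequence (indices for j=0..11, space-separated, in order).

0 0 0 1 2 2 3 4 5 9 9 10

C = [3/13, 10/39, 17/39, 7/13, 23/39, 9/13, 9/13, 28/39, 28/39, 35/39, 38/39, 1]
j=0: u_0=1/180 ∈ [0, 3/13) → index 0
j=1: u_1=4/45 ∈ [0, 3/13) → index 0
j=2: u_2=31/180 ∈ [0, 3/13) → index 0
j=3: u_3=23/90 ∈ [3/13, 10/39) → index 1
j=4: u_4=61/180 ∈ [10/39, 17/39) → index 2
j=5: u_5=19/45 ∈ [10/39, 17/39) → index 2
j=6: u_6=91/180 ∈ [17/39, 7/13) → index 3
j=7: u_7=53/90 ∈ [7/13, 23/39) → index 4
j=8: u_8=121/180 ∈ [23/39, 9/13) → index 5
j=9: u_9=34/45 ∈ [28/39, 35/39) → index 9
j=10: u_10=151/180 ∈ [28/39, 35/39) → index 9
j=11: u_11=83/90 ∈ [35/39, 38/39) → index 10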